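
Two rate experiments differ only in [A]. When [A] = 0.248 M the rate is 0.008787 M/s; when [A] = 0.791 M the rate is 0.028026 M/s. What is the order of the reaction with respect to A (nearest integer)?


Rate is proportional to [A]^n, so rate2/rate1 = ([A]2/[A]1)^n. Take logs to solve for n.
rate2/rate1 = 0.028026 / 0.008787 = 3.1895
[A]2/[A]1 = 0.791 / 0.248 = 3.1895
n = ln(3.1895) / ln(3.1895) = 1.0
Nearest integer order:

1


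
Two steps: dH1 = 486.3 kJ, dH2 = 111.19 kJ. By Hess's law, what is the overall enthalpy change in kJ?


Hess's law: enthalpy is a state function, so add the step enthalpies.
dH_total = dH1 + dH2 = 486.3 + (111.19)
dH_total = 597.49 kJ:

597.49 kJ


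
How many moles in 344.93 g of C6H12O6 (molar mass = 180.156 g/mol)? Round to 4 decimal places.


n = mass / M
n = 344.93 / 180.156
n = 1.91461844 mol, rounded to 4 dp:

1.9146 mol


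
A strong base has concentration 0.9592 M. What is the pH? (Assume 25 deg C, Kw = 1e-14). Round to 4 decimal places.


A strong base dissociates completely, so [OH-] equals the given concentration.
pOH = -log10([OH-]) = -log10(0.9592) = 0.018091
pH = 14 - pOH = 14 - 0.018091
pH = 13.981909, rounded to 4 dp:

13.9819


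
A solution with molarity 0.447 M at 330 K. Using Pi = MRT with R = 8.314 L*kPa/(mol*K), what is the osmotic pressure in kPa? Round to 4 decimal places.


Osmotic pressure (van't Hoff): Pi = M*R*T.
RT = 8.314 * 330 = 2743.62
Pi = 0.447 * 2743.62
Pi = 1226.39814 kPa, rounded to 4 dp:

1226.3981 kPa


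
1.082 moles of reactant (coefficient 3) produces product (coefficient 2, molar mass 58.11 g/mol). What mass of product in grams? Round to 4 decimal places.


Use the coefficient ratio to convert reactant moles to product moles, then multiply by the product's molar mass.
moles_P = moles_R * (coeff_P / coeff_R) = 1.082 * (2/3) = 0.721333
mass_P = moles_P * M_P = 0.721333 * 58.11
mass_P = 41.91666063 g, rounded to 4 dp:

41.9167 g


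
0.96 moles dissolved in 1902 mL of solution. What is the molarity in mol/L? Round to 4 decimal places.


Convert volume to liters: V_L = V_mL / 1000.
V_L = 1902 / 1000 = 1.902 L
M = n / V_L = 0.96 / 1.902
M = 0.50473186 mol/L, rounded to 4 dp:

0.5047 mol/L


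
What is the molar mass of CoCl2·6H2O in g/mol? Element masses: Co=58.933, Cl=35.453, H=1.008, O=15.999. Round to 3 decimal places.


M = sum(count * atomic_mass) over atoms.
M = 1*58.933 + 2*35.453 + 12*1.008 + 6*15.999
M = 58.933 + 70.906 + 12.096 + 95.994
M = 237.929 g/mol, rounded to 3 dp:

237.929 g/mol


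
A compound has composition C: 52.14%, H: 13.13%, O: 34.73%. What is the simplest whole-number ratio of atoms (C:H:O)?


Assume 100 g of compound, divide each mass% by atomic mass to get moles, then normalize by the smallest to get a raw atom ratio.
Moles per 100 g: C: 52.14/12.011 = 4.341, H: 13.13/1.008 = 13.0258, O: 34.73/15.999 = 2.1708
Raw ratio (divide by min = 2.1708): C: 2.0, H: 6.001, O: 1.0
Multiply by 1 to clear fractions: C: 2.0 ~= 2, H: 6.001 ~= 6, O: 1.0 ~= 1
Reduce by GCD to get the simplest whole-number ratio:

2:6:1


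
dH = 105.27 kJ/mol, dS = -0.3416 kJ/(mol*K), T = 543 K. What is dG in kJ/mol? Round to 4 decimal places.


Gibbs: dG = dH - T*dS (consistent units, dS already in kJ/(mol*K)).
T*dS = 543 * -0.3416 = -185.4888
dG = 105.27 - (-185.4888)
dG = 290.7588 kJ/mol, rounded to 4 dp:

290.7588 kJ/mol


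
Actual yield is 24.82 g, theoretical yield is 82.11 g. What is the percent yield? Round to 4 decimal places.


% yield = 100 * actual / theoretical
% yield = 100 * 24.82 / 82.11
% yield = 30.22774327 %, rounded to 4 dp:

30.2277 %


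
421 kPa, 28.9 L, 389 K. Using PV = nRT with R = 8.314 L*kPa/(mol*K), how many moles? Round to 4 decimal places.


PV = nRT, solve for n = PV / (RT).
PV = 421 * 28.9 = 12166.9
RT = 8.314 * 389 = 3234.146
n = 12166.9 / 3234.146
n = 3.76201322 mol, rounded to 4 dp:

3.7620 mol


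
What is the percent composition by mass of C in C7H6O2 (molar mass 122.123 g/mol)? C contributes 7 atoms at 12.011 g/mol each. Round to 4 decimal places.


pct = 100 * (n_elem * M_elem) / M_total
mass_contribution = 7 * 12.011 = 84.077 g/mol
pct = 100 * 84.077 / 122.123
pct = 68.84616329 %, rounded to 4 dp:

68.8462 %


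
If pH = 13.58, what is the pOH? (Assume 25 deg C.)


At 25 deg C, pH + pOH = 14.
pOH = 14 - pH = 14 - 13.58
pOH = 0.42:

0.42


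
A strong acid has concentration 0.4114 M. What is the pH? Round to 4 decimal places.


A strong acid dissociates completely, so [H+] equals the given concentration.
pH = -log10([H+]) = -log10(0.4114)
pH = 0.38573571, rounded to 4 dp:

0.3857


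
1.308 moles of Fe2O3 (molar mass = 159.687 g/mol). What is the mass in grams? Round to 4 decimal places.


mass = n * M
mass = 1.308 * 159.687
mass = 208.870596 g, rounded to 4 dp:

208.8706 g


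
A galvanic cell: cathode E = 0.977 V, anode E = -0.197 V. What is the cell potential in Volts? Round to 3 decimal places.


Standard cell potential: E_cell = E_cathode - E_anode.
E_cell = 0.977 - (-0.197)
E_cell = 1.174 V, rounded to 3 dp:

1.174 V


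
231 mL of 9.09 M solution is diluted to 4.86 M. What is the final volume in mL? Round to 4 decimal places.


Dilution: M1*V1 = M2*V2, solve for V2.
V2 = M1*V1 / M2
V2 = 9.09 * 231 / 4.86
V2 = 2099.79 / 4.86
V2 = 432.05555556 mL, rounded to 4 dp:

432.0556 mL


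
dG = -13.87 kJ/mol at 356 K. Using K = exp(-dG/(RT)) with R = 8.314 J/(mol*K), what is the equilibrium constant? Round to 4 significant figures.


dG is in kJ/mol; multiply by 1000 to match R in J/(mol*K).
RT = 8.314 * 356 = 2959.784 J/mol
exponent = -dG*1000 / (RT) = -(-13.87*1000) / 2959.784 = 4.68615277
K = exp(4.68615277)
K = 108.4352, rounded to 4 significant figures:

108.4


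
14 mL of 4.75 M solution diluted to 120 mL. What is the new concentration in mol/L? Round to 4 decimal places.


Dilution: M1*V1 = M2*V2, solve for M2.
M2 = M1*V1 / V2
M2 = 4.75 * 14 / 120
M2 = 66.5 / 120
M2 = 0.55416667 mol/L, rounded to 4 dp:

0.5542 mol/L


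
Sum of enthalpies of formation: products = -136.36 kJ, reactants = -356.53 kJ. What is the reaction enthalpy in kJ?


dH_rxn = sum(dH_f products) - sum(dH_f reactants)
dH_rxn = -136.36 - (-356.53)
dH_rxn = 220.17 kJ:

220.17 kJ


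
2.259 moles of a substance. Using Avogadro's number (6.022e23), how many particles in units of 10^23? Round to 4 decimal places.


N = n * NA, then divide by 1e23 for the requested units.
N / 1e23 = n * 6.022
N / 1e23 = 2.259 * 6.022
N / 1e23 = 13.603698, rounded to 4 dp:

13.6037


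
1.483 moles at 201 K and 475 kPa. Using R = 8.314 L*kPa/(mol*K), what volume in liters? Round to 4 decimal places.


PV = nRT, solve for V = nRT / P.
nRT = 1.483 * 8.314 * 201 = 2478.2621
V = 2478.2621 / 475
V = 5.21739389 L, rounded to 4 dp:

5.2174 L


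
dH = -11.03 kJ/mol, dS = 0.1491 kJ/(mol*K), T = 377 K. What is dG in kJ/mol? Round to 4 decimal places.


Gibbs: dG = dH - T*dS (consistent units, dS already in kJ/(mol*K)).
T*dS = 377 * 0.1491 = 56.2107
dG = -11.03 - (56.2107)
dG = -67.2407 kJ/mol, rounded to 4 dp:

-67.2407 kJ/mol


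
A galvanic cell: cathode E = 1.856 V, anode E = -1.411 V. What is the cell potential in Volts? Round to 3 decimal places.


Standard cell potential: E_cell = E_cathode - E_anode.
E_cell = 1.856 - (-1.411)
E_cell = 3.267 V, rounded to 3 dp:

3.267 V


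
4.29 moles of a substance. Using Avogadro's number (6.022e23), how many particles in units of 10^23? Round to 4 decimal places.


N = n * NA, then divide by 1e23 for the requested units.
N / 1e23 = n * 6.022
N / 1e23 = 4.29 * 6.022
N / 1e23 = 25.83438, rounded to 4 dp:

25.8344


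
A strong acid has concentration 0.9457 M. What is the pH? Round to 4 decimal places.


A strong acid dissociates completely, so [H+] equals the given concentration.
pH = -log10([H+]) = -log10(0.9457)
pH = 0.02424661, rounded to 4 dp:

0.0242


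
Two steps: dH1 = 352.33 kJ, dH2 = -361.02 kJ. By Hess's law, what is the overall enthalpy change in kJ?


Hess's law: enthalpy is a state function, so add the step enthalpies.
dH_total = dH1 + dH2 = 352.33 + (-361.02)
dH_total = -8.69 kJ:

-8.69 kJ


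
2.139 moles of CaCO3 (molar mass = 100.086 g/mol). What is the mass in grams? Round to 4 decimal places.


mass = n * M
mass = 2.139 * 100.086
mass = 214.083954 g, rounded to 4 dp:

214.0840 g


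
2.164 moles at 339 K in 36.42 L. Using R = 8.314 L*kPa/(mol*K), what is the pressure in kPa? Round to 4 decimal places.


PV = nRT, solve for P = nRT / V.
nRT = 2.164 * 8.314 * 339 = 6099.1171
P = 6099.1171 / 36.42
P = 167.46614772 kPa, rounded to 4 dp:

167.4661 kPa


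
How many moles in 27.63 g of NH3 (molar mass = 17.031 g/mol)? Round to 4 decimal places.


n = mass / M
n = 27.63 / 17.031
n = 1.62233574 mol, rounded to 4 dp:

1.6223 mol


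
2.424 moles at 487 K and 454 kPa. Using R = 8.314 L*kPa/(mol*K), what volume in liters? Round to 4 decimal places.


PV = nRT, solve for V = nRT / P.
nRT = 2.424 * 8.314 * 487 = 9814.5772
V = 9814.5772 / 454
V = 21.61801145 L, rounded to 4 dp:

21.6180 L


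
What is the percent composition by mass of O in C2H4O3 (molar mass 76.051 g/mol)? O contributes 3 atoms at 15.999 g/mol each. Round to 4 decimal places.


pct = 100 * (n_elem * M_elem) / M_total
mass_contribution = 3 * 15.999 = 47.997 g/mol
pct = 100 * 47.997 / 76.051
pct = 63.11159617 %, rounded to 4 dp:

63.1116 %


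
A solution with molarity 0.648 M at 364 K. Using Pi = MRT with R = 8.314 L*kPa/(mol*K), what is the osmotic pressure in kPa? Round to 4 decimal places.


Osmotic pressure (van't Hoff): Pi = M*R*T.
RT = 8.314 * 364 = 3026.296
Pi = 0.648 * 3026.296
Pi = 1961.039808 kPa, rounded to 4 dp:

1961.0398 kPa


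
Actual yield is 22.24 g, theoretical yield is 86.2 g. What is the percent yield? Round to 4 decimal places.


% yield = 100 * actual / theoretical
% yield = 100 * 22.24 / 86.2
% yield = 25.80046404 %, rounded to 4 dp:

25.8005 %


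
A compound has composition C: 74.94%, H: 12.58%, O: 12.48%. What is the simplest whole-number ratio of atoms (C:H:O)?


Assume 100 g of compound, divide each mass% by atomic mass to get moles, then normalize by the smallest to get a raw atom ratio.
Moles per 100 g: C: 74.94/12.011 = 6.2393, H: 12.58/1.008 = 12.4802, O: 12.48/15.999 = 0.78
Raw ratio (divide by min = 0.78): C: 7.999, H: 15.999, O: 1.0
Multiply by 1 to clear fractions: C: 7.999 ~= 8, H: 15.999 ~= 16, O: 1.0 ~= 1
Reduce by GCD to get the simplest whole-number ratio:

8:16:1


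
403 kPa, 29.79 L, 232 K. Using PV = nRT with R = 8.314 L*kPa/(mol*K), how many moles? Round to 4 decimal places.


PV = nRT, solve for n = PV / (RT).
PV = 403 * 29.79 = 12005.37
RT = 8.314 * 232 = 1928.848
n = 12005.37 / 1928.848
n = 6.22411408 mol, rounded to 4 dp:

6.2241 mol


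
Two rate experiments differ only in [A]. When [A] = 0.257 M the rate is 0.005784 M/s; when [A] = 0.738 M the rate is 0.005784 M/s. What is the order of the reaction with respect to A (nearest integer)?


Rate is proportional to [A]^n, so rate2/rate1 = ([A]2/[A]1)^n. Take logs to solve for n.
rate2/rate1 = 0.005784 / 0.005784 = 1.0
[A]2/[A]1 = 0.738 / 0.257 = 2.8716
n = ln(1.0) / ln(2.8716) = 0.0
Nearest integer order:

0


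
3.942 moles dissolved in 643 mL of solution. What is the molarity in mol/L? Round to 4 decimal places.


Convert volume to liters: V_L = V_mL / 1000.
V_L = 643 / 1000 = 0.643 L
M = n / V_L = 3.942 / 0.643
M = 6.13063764 mol/L, rounded to 4 dp:

6.1306 mol/L


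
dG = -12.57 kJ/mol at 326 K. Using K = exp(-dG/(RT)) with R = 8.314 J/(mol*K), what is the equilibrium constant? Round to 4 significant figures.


dG is in kJ/mol; multiply by 1000 to match R in J/(mol*K).
RT = 8.314 * 326 = 2710.364 J/mol
exponent = -dG*1000 / (RT) = -(-12.57*1000) / 2710.364 = 4.63775345
K = exp(4.63775345)
K = 103.31199, rounded to 4 significant figures:

103.3


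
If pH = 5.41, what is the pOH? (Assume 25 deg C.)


At 25 deg C, pH + pOH = 14.
pOH = 14 - pH = 14 - 5.41
pOH = 8.59:

8.59


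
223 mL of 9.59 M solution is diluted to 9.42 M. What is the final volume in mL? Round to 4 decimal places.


Dilution: M1*V1 = M2*V2, solve for V2.
V2 = M1*V1 / M2
V2 = 9.59 * 223 / 9.42
V2 = 2138.57 / 9.42
V2 = 227.02441614 mL, rounded to 4 dp:

227.0244 mL


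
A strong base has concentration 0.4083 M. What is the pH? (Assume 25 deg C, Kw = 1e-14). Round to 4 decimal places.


A strong base dissociates completely, so [OH-] equals the given concentration.
pOH = -log10([OH-]) = -log10(0.4083) = 0.389021
pH = 14 - pOH = 14 - 0.389021
pH = 13.610979, rounded to 4 dp:

13.6110


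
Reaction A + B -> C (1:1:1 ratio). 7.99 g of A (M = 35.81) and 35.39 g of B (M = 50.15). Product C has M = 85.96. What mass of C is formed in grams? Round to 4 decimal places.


Find moles of each reactant; the smaller value is the limiting reagent in a 1:1:1 reaction, so moles_C equals moles of the limiter.
n_A = mass_A / M_A = 7.99 / 35.81 = 0.223122 mol
n_B = mass_B / M_B = 35.39 / 50.15 = 0.705683 mol
Limiting reagent: A (smaller), n_limiting = 0.223122 mol
mass_C = n_limiting * M_C = 0.223122 * 85.96
mass_C = 19.17956712 g, rounded to 4 dp:

19.1796 g


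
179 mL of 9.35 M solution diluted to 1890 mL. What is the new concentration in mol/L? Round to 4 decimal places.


Dilution: M1*V1 = M2*V2, solve for M2.
M2 = M1*V1 / V2
M2 = 9.35 * 179 / 1890
M2 = 1673.65 / 1890
M2 = 0.8855291 mol/L, rounded to 4 dp:

0.8855 mol/L


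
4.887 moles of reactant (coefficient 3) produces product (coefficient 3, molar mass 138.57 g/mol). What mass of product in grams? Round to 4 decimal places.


Use the coefficient ratio to convert reactant moles to product moles, then multiply by the product's molar mass.
moles_P = moles_R * (coeff_P / coeff_R) = 4.887 * (3/3) = 4.887
mass_P = moles_P * M_P = 4.887 * 138.57
mass_P = 677.19159 g, rounded to 4 dp:

677.1916 g


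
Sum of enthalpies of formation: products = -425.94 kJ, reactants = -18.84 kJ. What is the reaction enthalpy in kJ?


dH_rxn = sum(dH_f products) - sum(dH_f reactants)
dH_rxn = -425.94 - (-18.84)
dH_rxn = -407.1 kJ:

-407.10 kJ


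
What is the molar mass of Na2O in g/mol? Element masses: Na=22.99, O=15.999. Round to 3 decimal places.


M = sum(count * atomic_mass) over atoms.
M = 2*22.99 + 1*15.999
M = 45.98 + 15.999
M = 61.979 g/mol, rounded to 3 dp:

61.979 g/mol


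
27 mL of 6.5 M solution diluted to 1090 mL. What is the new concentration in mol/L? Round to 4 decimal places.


Dilution: M1*V1 = M2*V2, solve for M2.
M2 = M1*V1 / V2
M2 = 6.5 * 27 / 1090
M2 = 175.5 / 1090
M2 = 0.16100917 mol/L, rounded to 4 dp:

0.1610 mol/L


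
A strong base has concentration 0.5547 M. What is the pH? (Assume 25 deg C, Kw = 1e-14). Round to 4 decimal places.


A strong base dissociates completely, so [OH-] equals the given concentration.
pOH = -log10([OH-]) = -log10(0.5547) = 0.255942
pH = 14 - pOH = 14 - 0.255942
pH = 13.744058, rounded to 4 dp:

13.7441


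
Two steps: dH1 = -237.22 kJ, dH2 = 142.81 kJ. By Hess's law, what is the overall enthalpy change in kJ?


Hess's law: enthalpy is a state function, so add the step enthalpies.
dH_total = dH1 + dH2 = -237.22 + (142.81)
dH_total = -94.41 kJ:

-94.41 kJ


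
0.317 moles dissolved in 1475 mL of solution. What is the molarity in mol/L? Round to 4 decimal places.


Convert volume to liters: V_L = V_mL / 1000.
V_L = 1475 / 1000 = 1.475 L
M = n / V_L = 0.317 / 1.475
M = 0.21491525 mol/L, rounded to 4 dp:

0.2149 mol/L


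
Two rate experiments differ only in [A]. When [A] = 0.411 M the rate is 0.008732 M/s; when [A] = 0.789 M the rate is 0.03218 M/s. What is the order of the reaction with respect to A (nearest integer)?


Rate is proportional to [A]^n, so rate2/rate1 = ([A]2/[A]1)^n. Take logs to solve for n.
rate2/rate1 = 0.03218 / 0.008732 = 3.6853
[A]2/[A]1 = 0.789 / 0.411 = 1.9197
n = ln(3.6853) / ln(1.9197) = 2.0
Nearest integer order:

2


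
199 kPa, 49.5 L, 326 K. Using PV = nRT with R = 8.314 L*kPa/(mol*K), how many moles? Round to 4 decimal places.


PV = nRT, solve for n = PV / (RT).
PV = 199 * 49.5 = 9850.5
RT = 8.314 * 326 = 2710.364
n = 9850.5 / 2710.364
n = 3.63438269 mol, rounded to 4 dp:

3.6344 mol


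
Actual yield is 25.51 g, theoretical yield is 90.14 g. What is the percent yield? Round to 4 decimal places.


% yield = 100 * actual / theoretical
% yield = 100 * 25.51 / 90.14
% yield = 28.30042157 %, rounded to 4 dp:

28.3004 %


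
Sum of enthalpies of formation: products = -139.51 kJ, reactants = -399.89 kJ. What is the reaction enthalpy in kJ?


dH_rxn = sum(dH_f products) - sum(dH_f reactants)
dH_rxn = -139.51 - (-399.89)
dH_rxn = 260.38 kJ:

260.38 kJ


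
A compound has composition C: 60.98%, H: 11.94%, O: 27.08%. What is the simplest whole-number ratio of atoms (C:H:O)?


Assume 100 g of compound, divide each mass% by atomic mass to get moles, then normalize by the smallest to get a raw atom ratio.
Moles per 100 g: C: 60.98/12.011 = 5.077, H: 11.94/1.008 = 11.8452, O: 27.08/15.999 = 1.6926
Raw ratio (divide by min = 1.6926): C: 3.0, H: 6.998, O: 1.0
Multiply by 1 to clear fractions: C: 3.0 ~= 3, H: 6.998 ~= 7, O: 1.0 ~= 1
Reduce by GCD to get the simplest whole-number ratio:

3:7:1


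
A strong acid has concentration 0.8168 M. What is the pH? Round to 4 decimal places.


A strong acid dissociates completely, so [H+] equals the given concentration.
pH = -log10([H+]) = -log10(0.8168)
pH = 0.08788427, rounded to 4 dp:

0.0879


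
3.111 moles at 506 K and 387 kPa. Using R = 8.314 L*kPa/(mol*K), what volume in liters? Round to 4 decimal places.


PV = nRT, solve for V = nRT / P.
nRT = 3.111 * 8.314 * 506 = 13087.6161
V = 13087.6161 / 387
V = 33.81812946 L, rounded to 4 dp:

33.8181 L


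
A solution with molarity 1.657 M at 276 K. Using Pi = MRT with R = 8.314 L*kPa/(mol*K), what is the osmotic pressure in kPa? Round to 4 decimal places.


Osmotic pressure (van't Hoff): Pi = M*R*T.
RT = 8.314 * 276 = 2294.664
Pi = 1.657 * 2294.664
Pi = 3802.258248 kPa, rounded to 4 dp:

3802.2582 kPa


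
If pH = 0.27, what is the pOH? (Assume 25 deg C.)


At 25 deg C, pH + pOH = 14.
pOH = 14 - pH = 14 - 0.27
pOH = 13.73:

13.73


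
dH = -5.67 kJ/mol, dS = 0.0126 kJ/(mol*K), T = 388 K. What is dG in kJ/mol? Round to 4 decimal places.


Gibbs: dG = dH - T*dS (consistent units, dS already in kJ/(mol*K)).
T*dS = 388 * 0.0126 = 4.8888
dG = -5.67 - (4.8888)
dG = -10.5588 kJ/mol, rounded to 4 dp:

-10.5588 kJ/mol


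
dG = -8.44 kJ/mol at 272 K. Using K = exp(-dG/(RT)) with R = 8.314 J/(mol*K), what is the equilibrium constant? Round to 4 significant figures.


dG is in kJ/mol; multiply by 1000 to match R in J/(mol*K).
RT = 8.314 * 272 = 2261.408 J/mol
exponent = -dG*1000 / (RT) = -(-8.44*1000) / 2261.408 = 3.73218809
K = exp(3.73218809)
K = 41.770406, rounded to 4 significant figures:

41.77


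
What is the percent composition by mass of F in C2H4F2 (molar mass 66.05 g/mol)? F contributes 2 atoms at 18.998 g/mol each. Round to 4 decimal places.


pct = 100 * (n_elem * M_elem) / M_total
mass_contribution = 2 * 18.998 = 37.996 g/mol
pct = 100 * 37.996 / 66.05
pct = 57.52611658 %, rounded to 4 dp:

57.5261 %


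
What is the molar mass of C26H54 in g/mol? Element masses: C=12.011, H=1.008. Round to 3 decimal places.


M = sum(count * atomic_mass) over atoms.
M = 26*12.011 + 54*1.008
M = 312.286 + 54.432
M = 366.718 g/mol, rounded to 3 dp:

366.718 g/mol


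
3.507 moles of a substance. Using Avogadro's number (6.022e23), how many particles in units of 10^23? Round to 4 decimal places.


N = n * NA, then divide by 1e23 for the requested units.
N / 1e23 = n * 6.022
N / 1e23 = 3.507 * 6.022
N / 1e23 = 21.119154, rounded to 4 dp:

21.1192


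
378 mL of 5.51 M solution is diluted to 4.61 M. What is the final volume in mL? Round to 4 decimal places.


Dilution: M1*V1 = M2*V2, solve for V2.
V2 = M1*V1 / M2
V2 = 5.51 * 378 / 4.61
V2 = 2082.78 / 4.61
V2 = 451.79609544 mL, rounded to 4 dp:

451.7961 mL


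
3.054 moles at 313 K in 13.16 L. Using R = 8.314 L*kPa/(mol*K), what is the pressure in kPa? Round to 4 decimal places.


PV = nRT, solve for P = nRT / V.
nRT = 3.054 * 8.314 * 313 = 7947.3692
P = 7947.3692 / 13.16
P = 603.90343465 kPa, rounded to 4 dp:

603.9034 kPa


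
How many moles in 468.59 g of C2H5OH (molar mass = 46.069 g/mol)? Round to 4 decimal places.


n = mass / M
n = 468.59 / 46.069
n = 10.17148191 mol, rounded to 4 dp:

10.1715 mol


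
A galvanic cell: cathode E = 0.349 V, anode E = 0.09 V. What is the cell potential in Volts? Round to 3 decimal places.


Standard cell potential: E_cell = E_cathode - E_anode.
E_cell = 0.349 - (0.09)
E_cell = 0.259 V, rounded to 3 dp:

0.259 V


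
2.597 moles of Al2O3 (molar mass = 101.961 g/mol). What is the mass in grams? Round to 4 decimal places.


mass = n * M
mass = 2.597 * 101.961
mass = 264.792717 g, rounded to 4 dp:

264.7927 g


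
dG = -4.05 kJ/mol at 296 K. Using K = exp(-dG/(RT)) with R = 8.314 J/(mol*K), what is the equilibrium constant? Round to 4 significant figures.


dG is in kJ/mol; multiply by 1000 to match R in J/(mol*K).
RT = 8.314 * 296 = 2460.944 J/mol
exponent = -dG*1000 / (RT) = -(-4.05*1000) / 2460.944 = 1.64570994
K = exp(1.64570994)
K = 5.1846894, rounded to 4 significant figures:

5.185


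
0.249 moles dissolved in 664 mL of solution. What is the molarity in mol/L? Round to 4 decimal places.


Convert volume to liters: V_L = V_mL / 1000.
V_L = 664 / 1000 = 0.664 L
M = n / V_L = 0.249 / 0.664
M = 0.375 mol/L, rounded to 4 dp:

0.3750 mol/L


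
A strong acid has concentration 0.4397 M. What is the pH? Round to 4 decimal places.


A strong acid dissociates completely, so [H+] equals the given concentration.
pH = -log10([H+]) = -log10(0.4397)
pH = 0.35684353, rounded to 4 dp:

0.3568


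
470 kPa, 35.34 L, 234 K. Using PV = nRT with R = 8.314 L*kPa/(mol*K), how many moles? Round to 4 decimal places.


PV = nRT, solve for n = PV / (RT).
PV = 470 * 35.34 = 16609.8
RT = 8.314 * 234 = 1945.476
n = 16609.8 / 1945.476
n = 8.53765351 mol, rounded to 4 dp:

8.5377 mol


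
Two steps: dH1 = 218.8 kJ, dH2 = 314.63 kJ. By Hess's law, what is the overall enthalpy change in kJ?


Hess's law: enthalpy is a state function, so add the step enthalpies.
dH_total = dH1 + dH2 = 218.8 + (314.63)
dH_total = 533.43 kJ:

533.43 kJ


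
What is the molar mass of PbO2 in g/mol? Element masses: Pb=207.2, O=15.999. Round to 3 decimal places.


M = sum(count * atomic_mass) over atoms.
M = 1*207.2 + 2*15.999
M = 207.2 + 31.998
M = 239.198 g/mol, rounded to 3 dp:

239.198 g/mol


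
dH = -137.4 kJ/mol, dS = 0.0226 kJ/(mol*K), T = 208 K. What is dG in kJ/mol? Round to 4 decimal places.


Gibbs: dG = dH - T*dS (consistent units, dS already in kJ/(mol*K)).
T*dS = 208 * 0.0226 = 4.7008
dG = -137.4 - (4.7008)
dG = -142.1008 kJ/mol, rounded to 4 dp:

-142.1008 kJ/mol


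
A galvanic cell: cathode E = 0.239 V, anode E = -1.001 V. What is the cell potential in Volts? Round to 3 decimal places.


Standard cell potential: E_cell = E_cathode - E_anode.
E_cell = 0.239 - (-1.001)
E_cell = 1.24 V, rounded to 3 dp:

1.240 V


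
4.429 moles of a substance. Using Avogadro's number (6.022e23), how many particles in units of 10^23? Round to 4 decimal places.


N = n * NA, then divide by 1e23 for the requested units.
N / 1e23 = n * 6.022
N / 1e23 = 4.429 * 6.022
N / 1e23 = 26.671438, rounded to 4 dp:

26.6714


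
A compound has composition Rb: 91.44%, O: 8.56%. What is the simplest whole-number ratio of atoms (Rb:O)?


Assume 100 g of compound, divide each mass% by atomic mass to get moles, then normalize by the smallest to get a raw atom ratio.
Moles per 100 g: Rb: 91.44/85.468 = 1.0699, O: 8.56/15.999 = 0.535
Raw ratio (divide by min = 0.535): Rb: 2.0, O: 1.0
Multiply by 1 to clear fractions: Rb: 2.0 ~= 2, O: 1.0 ~= 1
Reduce by GCD to get the simplest whole-number ratio:

2:1


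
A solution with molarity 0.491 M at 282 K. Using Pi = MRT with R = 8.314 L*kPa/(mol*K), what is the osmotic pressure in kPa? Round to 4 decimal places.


Osmotic pressure (van't Hoff): Pi = M*R*T.
RT = 8.314 * 282 = 2344.548
Pi = 0.491 * 2344.548
Pi = 1151.173068 kPa, rounded to 4 dp:

1151.1731 kPa


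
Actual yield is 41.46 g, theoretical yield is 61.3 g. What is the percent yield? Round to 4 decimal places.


% yield = 100 * actual / theoretical
% yield = 100 * 41.46 / 61.3
% yield = 67.63458401 %, rounded to 4 dp:

67.6346 %


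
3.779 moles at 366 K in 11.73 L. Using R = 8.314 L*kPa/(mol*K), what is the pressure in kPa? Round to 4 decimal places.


PV = nRT, solve for P = nRT / V.
nRT = 3.779 * 8.314 * 366 = 11499.2098
P = 11499.2098 / 11.73
P = 980.32479113 kPa, rounded to 4 dp:

980.3248 kPa


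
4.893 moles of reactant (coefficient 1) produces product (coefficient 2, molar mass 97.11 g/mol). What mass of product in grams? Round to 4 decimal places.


Use the coefficient ratio to convert reactant moles to product moles, then multiply by the product's molar mass.
moles_P = moles_R * (coeff_P / coeff_R) = 4.893 * (2/1) = 9.786
mass_P = moles_P * M_P = 9.786 * 97.11
mass_P = 950.31846 g, rounded to 4 dp:

950.3185 g


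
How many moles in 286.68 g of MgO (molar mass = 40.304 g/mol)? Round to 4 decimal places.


n = mass / M
n = 286.68 / 40.304
n = 7.11294164 mol, rounded to 4 dp:

7.1129 mol


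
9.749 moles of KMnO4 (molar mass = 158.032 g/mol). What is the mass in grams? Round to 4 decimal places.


mass = n * M
mass = 9.749 * 158.032
mass = 1540.653968 g, rounded to 4 dp:

1540.6540 g


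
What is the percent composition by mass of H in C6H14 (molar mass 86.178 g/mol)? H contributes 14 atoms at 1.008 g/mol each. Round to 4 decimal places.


pct = 100 * (n_elem * M_elem) / M_total
mass_contribution = 14 * 1.008 = 14.112 g/mol
pct = 100 * 14.112 / 86.178
pct = 16.37540904 %, rounded to 4 dp:

16.3754 %


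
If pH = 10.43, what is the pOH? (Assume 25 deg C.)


At 25 deg C, pH + pOH = 14.
pOH = 14 - pH = 14 - 10.43
pOH = 3.57:

3.57


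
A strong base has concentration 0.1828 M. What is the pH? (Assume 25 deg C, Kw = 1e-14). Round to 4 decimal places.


A strong base dissociates completely, so [OH-] equals the given concentration.
pOH = -log10([OH-]) = -log10(0.1828) = 0.738024
pH = 14 - pOH = 14 - 0.738024
pH = 13.261976, rounded to 4 dp:

13.2620


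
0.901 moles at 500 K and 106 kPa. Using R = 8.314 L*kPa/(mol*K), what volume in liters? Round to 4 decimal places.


PV = nRT, solve for V = nRT / P.
nRT = 0.901 * 8.314 * 500 = 3745.457
V = 3745.457 / 106
V = 35.3345 L, rounded to 4 dp:

35.3345 L


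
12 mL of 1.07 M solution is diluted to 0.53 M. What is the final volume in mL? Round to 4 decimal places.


Dilution: M1*V1 = M2*V2, solve for V2.
V2 = M1*V1 / M2
V2 = 1.07 * 12 / 0.53
V2 = 12.84 / 0.53
V2 = 24.22641509 mL, rounded to 4 dp:

24.2264 mL


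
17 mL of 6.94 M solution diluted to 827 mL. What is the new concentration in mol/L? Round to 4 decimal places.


Dilution: M1*V1 = M2*V2, solve for M2.
M2 = M1*V1 / V2
M2 = 6.94 * 17 / 827
M2 = 117.98 / 827
M2 = 0.14266022 mol/L, rounded to 4 dp:

0.1427 mol/L


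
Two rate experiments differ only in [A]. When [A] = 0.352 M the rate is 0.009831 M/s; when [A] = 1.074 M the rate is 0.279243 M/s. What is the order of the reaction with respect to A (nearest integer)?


Rate is proportional to [A]^n, so rate2/rate1 = ([A]2/[A]1)^n. Take logs to solve for n.
rate2/rate1 = 0.279243 / 0.009831 = 28.4043
[A]2/[A]1 = 1.074 / 0.352 = 3.0511
n = ln(28.4043) / ln(3.0511) = 3.0
Nearest integer order:

3


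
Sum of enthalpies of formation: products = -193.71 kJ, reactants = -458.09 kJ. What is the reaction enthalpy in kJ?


dH_rxn = sum(dH_f products) - sum(dH_f reactants)
dH_rxn = -193.71 - (-458.09)
dH_rxn = 264.38 kJ:

264.38 kJ


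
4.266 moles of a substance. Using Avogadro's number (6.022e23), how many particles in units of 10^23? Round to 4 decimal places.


N = n * NA, then divide by 1e23 for the requested units.
N / 1e23 = n * 6.022
N / 1e23 = 4.266 * 6.022
N / 1e23 = 25.689852, rounded to 4 dp:

25.6899


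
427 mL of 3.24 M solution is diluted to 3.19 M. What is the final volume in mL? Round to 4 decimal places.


Dilution: M1*V1 = M2*V2, solve for V2.
V2 = M1*V1 / M2
V2 = 3.24 * 427 / 3.19
V2 = 1383.48 / 3.19
V2 = 433.69278997 mL, rounded to 4 dp:

433.6928 mL


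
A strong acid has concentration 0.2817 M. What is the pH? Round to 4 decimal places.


A strong acid dissociates completely, so [H+] equals the given concentration.
pH = -log10([H+]) = -log10(0.2817)
pH = 0.55021315, rounded to 4 dp:

0.5502


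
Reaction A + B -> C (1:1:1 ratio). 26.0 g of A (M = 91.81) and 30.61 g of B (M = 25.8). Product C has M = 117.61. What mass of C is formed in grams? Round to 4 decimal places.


Find moles of each reactant; the smaller value is the limiting reagent in a 1:1:1 reaction, so moles_C equals moles of the limiter.
n_A = mass_A / M_A = 26.0 / 91.81 = 0.283194 mol
n_B = mass_B / M_B = 30.61 / 25.8 = 1.186434 mol
Limiting reagent: A (smaller), n_limiting = 0.283194 mol
mass_C = n_limiting * M_C = 0.283194 * 117.61
mass_C = 33.30644634 g, rounded to 4 dp:

33.3064 g


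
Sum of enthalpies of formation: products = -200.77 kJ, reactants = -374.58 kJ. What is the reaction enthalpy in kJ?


dH_rxn = sum(dH_f products) - sum(dH_f reactants)
dH_rxn = -200.77 - (-374.58)
dH_rxn = 173.81 kJ:

173.81 kJ


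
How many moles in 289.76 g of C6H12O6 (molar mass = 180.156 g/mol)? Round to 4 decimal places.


n = mass / M
n = 289.76 / 180.156
n = 1.60838385 mol, rounded to 4 dp:

1.6084 mol


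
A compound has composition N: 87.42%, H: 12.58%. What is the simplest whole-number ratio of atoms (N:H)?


Assume 100 g of compound, divide each mass% by atomic mass to get moles, then normalize by the smallest to get a raw atom ratio.
Moles per 100 g: N: 87.42/14.007 = 6.2412, H: 12.58/1.008 = 12.4802
Raw ratio (divide by min = 6.2412): N: 1.0, H: 2.0
Multiply by 1 to clear fractions: N: 1.0 ~= 1, H: 2.0 ~= 2
Reduce by GCD to get the simplest whole-number ratio:

1:2


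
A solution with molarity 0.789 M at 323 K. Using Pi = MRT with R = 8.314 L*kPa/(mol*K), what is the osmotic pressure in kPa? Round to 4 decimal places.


Osmotic pressure (van't Hoff): Pi = M*R*T.
RT = 8.314 * 323 = 2685.422
Pi = 0.789 * 2685.422
Pi = 2118.797958 kPa, rounded to 4 dp:

2118.7980 kPa


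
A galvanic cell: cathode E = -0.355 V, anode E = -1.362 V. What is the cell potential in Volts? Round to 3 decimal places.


Standard cell potential: E_cell = E_cathode - E_anode.
E_cell = -0.355 - (-1.362)
E_cell = 1.007 V, rounded to 3 dp:

1.007 V


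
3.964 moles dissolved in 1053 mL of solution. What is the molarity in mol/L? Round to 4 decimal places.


Convert volume to liters: V_L = V_mL / 1000.
V_L = 1053 / 1000 = 1.053 L
M = n / V_L = 3.964 / 1.053
M = 3.76448243 mol/L, rounded to 4 dp:

3.7645 mol/L


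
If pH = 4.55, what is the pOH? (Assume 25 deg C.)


At 25 deg C, pH + pOH = 14.
pOH = 14 - pH = 14 - 4.55
pOH = 9.45:

9.45


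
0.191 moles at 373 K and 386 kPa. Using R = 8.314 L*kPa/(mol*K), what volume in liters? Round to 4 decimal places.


PV = nRT, solve for V = nRT / P.
nRT = 0.191 * 8.314 * 373 = 592.3143
V = 592.3143 / 386
V = 1.53449301 L, rounded to 4 dp:

1.5345 L


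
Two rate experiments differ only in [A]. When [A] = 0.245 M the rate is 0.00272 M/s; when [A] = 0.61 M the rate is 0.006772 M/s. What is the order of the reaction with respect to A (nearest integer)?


Rate is proportional to [A]^n, so rate2/rate1 = ([A]2/[A]1)^n. Take logs to solve for n.
rate2/rate1 = 0.006772 / 0.00272 = 2.4897
[A]2/[A]1 = 0.61 / 0.245 = 2.4898
n = ln(2.4897) / ln(2.4898) = 1.0
Nearest integer order:

1


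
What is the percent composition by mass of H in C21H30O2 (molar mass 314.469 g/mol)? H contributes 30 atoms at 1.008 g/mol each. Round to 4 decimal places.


pct = 100 * (n_elem * M_elem) / M_total
mass_contribution = 30 * 1.008 = 30.24 g/mol
pct = 100 * 30.24 / 314.469
pct = 9.61621018 %, rounded to 4 dp:

9.6162 %


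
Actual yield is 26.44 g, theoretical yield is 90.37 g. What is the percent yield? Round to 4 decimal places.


% yield = 100 * actual / theoretical
% yield = 100 * 26.44 / 90.37
% yield = 29.25749696 %, rounded to 4 dp:

29.2575 %


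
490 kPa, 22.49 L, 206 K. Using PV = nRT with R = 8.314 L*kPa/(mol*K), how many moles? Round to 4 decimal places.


PV = nRT, solve for n = PV / (RT).
PV = 490 * 22.49 = 11020.1
RT = 8.314 * 206 = 1712.684
n = 11020.1 / 1712.684
n = 6.43440354 mol, rounded to 4 dp:

6.4344 mol


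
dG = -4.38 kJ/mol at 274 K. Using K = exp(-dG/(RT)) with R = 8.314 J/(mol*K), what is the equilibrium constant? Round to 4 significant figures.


dG is in kJ/mol; multiply by 1000 to match R in J/(mol*K).
RT = 8.314 * 274 = 2278.036 J/mol
exponent = -dG*1000 / (RT) = -(-4.38*1000) / 2278.036 = 1.92270886
K = exp(1.92270886)
K = 6.8394605, rounded to 4 significant figures:

6.839


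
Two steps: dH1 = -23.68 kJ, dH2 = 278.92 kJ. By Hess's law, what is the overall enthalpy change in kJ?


Hess's law: enthalpy is a state function, so add the step enthalpies.
dH_total = dH1 + dH2 = -23.68 + (278.92)
dH_total = 255.24 kJ:

255.24 kJ


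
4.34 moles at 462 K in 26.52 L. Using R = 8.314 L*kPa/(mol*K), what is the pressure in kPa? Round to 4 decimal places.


PV = nRT, solve for P = nRT / V.
nRT = 4.34 * 8.314 * 462 = 16670.2351
P = 16670.2351 / 26.52
P = 628.59106712 kPa, rounded to 4 dp:

628.5911 kPa


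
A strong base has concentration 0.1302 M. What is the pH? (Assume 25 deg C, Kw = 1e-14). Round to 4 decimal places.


A strong base dissociates completely, so [OH-] equals the given concentration.
pOH = -log10([OH-]) = -log10(0.1302) = 0.885389
pH = 14 - pOH = 14 - 0.885389
pH = 13.114611, rounded to 4 dp:

13.1146


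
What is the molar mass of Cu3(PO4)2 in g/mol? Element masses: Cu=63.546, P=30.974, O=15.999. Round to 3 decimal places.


M = sum(count * atomic_mass) over atoms.
M = 3*63.546 + 2*30.974 + 8*15.999
M = 190.638 + 61.948 + 127.992
M = 380.578 g/mol, rounded to 3 dp:

380.578 g/mol


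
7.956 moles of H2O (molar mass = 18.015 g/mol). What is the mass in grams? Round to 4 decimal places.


mass = n * M
mass = 7.956 * 18.015
mass = 143.32734 g, rounded to 4 dp:

143.3273 g


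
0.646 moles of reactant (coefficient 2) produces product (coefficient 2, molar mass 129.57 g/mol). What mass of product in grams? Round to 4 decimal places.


Use the coefficient ratio to convert reactant moles to product moles, then multiply by the product's molar mass.
moles_P = moles_R * (coeff_P / coeff_R) = 0.646 * (2/2) = 0.646
mass_P = moles_P * M_P = 0.646 * 129.57
mass_P = 83.70222 g, rounded to 4 dp:

83.7022 g


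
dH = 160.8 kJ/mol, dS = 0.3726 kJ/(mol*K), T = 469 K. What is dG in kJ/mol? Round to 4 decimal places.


Gibbs: dG = dH - T*dS (consistent units, dS already in kJ/(mol*K)).
T*dS = 469 * 0.3726 = 174.7494
dG = 160.8 - (174.7494)
dG = -13.9494 kJ/mol, rounded to 4 dp:

-13.9494 kJ/mol


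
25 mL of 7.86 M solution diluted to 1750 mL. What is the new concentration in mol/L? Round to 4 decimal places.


Dilution: M1*V1 = M2*V2, solve for M2.
M2 = M1*V1 / V2
M2 = 7.86 * 25 / 1750
M2 = 196.5 / 1750
M2 = 0.11228571 mol/L, rounded to 4 dp:

0.1123 mol/L


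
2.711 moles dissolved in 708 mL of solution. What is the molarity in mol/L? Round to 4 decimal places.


Convert volume to liters: V_L = V_mL / 1000.
V_L = 708 / 1000 = 0.708 L
M = n / V_L = 2.711 / 0.708
M = 3.82909605 mol/L, rounded to 4 dp:

3.8291 mol/L


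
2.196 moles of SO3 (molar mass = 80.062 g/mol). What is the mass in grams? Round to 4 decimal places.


mass = n * M
mass = 2.196 * 80.062
mass = 175.816152 g, rounded to 4 dp:

175.8162 g


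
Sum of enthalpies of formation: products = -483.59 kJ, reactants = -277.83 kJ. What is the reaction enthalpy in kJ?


dH_rxn = sum(dH_f products) - sum(dH_f reactants)
dH_rxn = -483.59 - (-277.83)
dH_rxn = -205.76 kJ:

-205.76 kJ


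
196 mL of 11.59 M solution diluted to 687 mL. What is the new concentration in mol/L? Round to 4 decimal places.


Dilution: M1*V1 = M2*V2, solve for M2.
M2 = M1*V1 / V2
M2 = 11.59 * 196 / 687
M2 = 2271.64 / 687
M2 = 3.30660844 mol/L, rounded to 4 dp:

3.3066 mol/L


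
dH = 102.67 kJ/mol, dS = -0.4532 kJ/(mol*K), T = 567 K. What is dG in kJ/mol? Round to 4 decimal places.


Gibbs: dG = dH - T*dS (consistent units, dS already in kJ/(mol*K)).
T*dS = 567 * -0.4532 = -256.9644
dG = 102.67 - (-256.9644)
dG = 359.6344 kJ/mol, rounded to 4 dp:

359.6344 kJ/mol


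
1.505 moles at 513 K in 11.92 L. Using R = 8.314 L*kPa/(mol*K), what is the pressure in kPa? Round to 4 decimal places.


PV = nRT, solve for P = nRT / V.
nRT = 1.505 * 8.314 * 513 = 6418.9484
P = 6418.9484 / 11.92
P = 538.50238255 kPa, rounded to 4 dp:

538.5024 kPa


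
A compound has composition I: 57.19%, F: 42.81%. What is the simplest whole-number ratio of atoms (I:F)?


Assume 100 g of compound, divide each mass% by atomic mass to get moles, then normalize by the smallest to get a raw atom ratio.
Moles per 100 g: I: 57.19/126.904 = 0.4507, F: 42.81/18.998 = 2.2534
Raw ratio (divide by min = 0.4507): I: 1.0, F: 5.0
Multiply by 1 to clear fractions: I: 1.0 ~= 1, F: 5.0 ~= 5
Reduce by GCD to get the simplest whole-number ratio:

1:5


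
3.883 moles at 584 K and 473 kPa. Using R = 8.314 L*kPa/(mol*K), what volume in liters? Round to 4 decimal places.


PV = nRT, solve for V = nRT / P.
nRT = 3.883 * 8.314 * 584 = 18853.425
V = 18853.425 / 473
V = 39.85924947 L, rounded to 4 dp:

39.8592 L


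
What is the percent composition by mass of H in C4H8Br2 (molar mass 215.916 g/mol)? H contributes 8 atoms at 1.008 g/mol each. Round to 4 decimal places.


pct = 100 * (n_elem * M_elem) / M_total
mass_contribution = 8 * 1.008 = 8.064 g/mol
pct = 100 * 8.064 / 215.916
pct = 3.73478575 %, rounded to 4 dp:

3.7348 %


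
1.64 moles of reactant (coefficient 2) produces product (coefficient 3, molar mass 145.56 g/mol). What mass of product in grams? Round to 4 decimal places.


Use the coefficient ratio to convert reactant moles to product moles, then multiply by the product's molar mass.
moles_P = moles_R * (coeff_P / coeff_R) = 1.64 * (3/2) = 2.46
mass_P = moles_P * M_P = 2.46 * 145.56
mass_P = 358.0776 g, rounded to 4 dp:

358.0776 g


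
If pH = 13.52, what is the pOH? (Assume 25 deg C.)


At 25 deg C, pH + pOH = 14.
pOH = 14 - pH = 14 - 13.52
pOH = 0.48:

0.48


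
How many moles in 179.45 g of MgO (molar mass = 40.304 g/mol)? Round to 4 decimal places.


n = mass / M
n = 179.45 / 40.304
n = 4.45241167 mol, rounded to 4 dp:

4.4524 mol


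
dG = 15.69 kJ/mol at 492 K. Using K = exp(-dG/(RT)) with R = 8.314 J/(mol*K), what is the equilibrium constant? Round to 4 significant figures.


dG is in kJ/mol; multiply by 1000 to match R in J/(mol*K).
RT = 8.314 * 492 = 4090.488 J/mol
exponent = -dG*1000 / (RT) = -(15.69*1000) / 4090.488 = -3.83572816
K = exp(-3.83572816)
K = 0.021585615, rounded to 4 significant figures:

0.02159


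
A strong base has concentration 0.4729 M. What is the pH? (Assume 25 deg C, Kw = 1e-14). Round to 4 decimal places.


A strong base dissociates completely, so [OH-] equals the given concentration.
pOH = -log10([OH-]) = -log10(0.4729) = 0.325231
pH = 14 - pOH = 14 - 0.325231
pH = 13.674769, rounded to 4 dp:

13.6748


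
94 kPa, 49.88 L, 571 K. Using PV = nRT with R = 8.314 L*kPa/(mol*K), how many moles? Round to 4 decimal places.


PV = nRT, solve for n = PV / (RT).
PV = 94 * 49.88 = 4688.72
RT = 8.314 * 571 = 4747.294
n = 4688.72 / 4747.294
n = 0.9876616 mol, rounded to 4 dp:

0.9877 mol
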